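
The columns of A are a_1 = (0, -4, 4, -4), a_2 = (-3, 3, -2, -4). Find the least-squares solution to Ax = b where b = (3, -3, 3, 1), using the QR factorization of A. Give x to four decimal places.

a_1 = (0, -4, 4, -4); ‖a_1‖ = 6.9282, so e_1 = (0.0000, -0.5774, 0.5774, -0.5774).
e_1·a_2 = 0.0000·(-3) + (-0.5774)·3 + 0.5774·(-2) + (-0.5774)·(-4) = -0.5774.
u_2 = a_2 + 0.5774·e_1 = (-3.0000, 2.6667, -1.6667, -4.3333).
‖u_2‖ = 6.1373, so e_2 = (-0.4888, 0.4345, -0.2716, -0.7061).
Qᵀb = (2.8868, -4.2907).
Back-substitute: x_2 = -4.2907/6.1373 = -0.6991.
x_1 = (2.8868 + 0.5774·(-0.6991))/6.9282 = 0.3584.

x = (0.3584, -0.6991)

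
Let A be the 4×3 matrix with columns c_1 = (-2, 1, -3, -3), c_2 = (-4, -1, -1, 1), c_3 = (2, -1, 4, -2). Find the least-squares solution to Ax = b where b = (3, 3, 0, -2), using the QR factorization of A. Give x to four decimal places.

c_1 = (-2, 1, -3, -3); ‖c_1‖ = 4.7958, so q_1 = (-0.4170, 0.2085, -0.6255, -0.6255).
q_1·c_2 = (-0.4170)·(-4) + 0.2085·(-1) + (-0.6255)·(-1) + (-0.6255)·1 = 1.4596.
u_2 = c_2 − 1.4596·q_1 = (-3.3913, -1.3043, -0.0870, 1.9130).
‖u_2‖ = 4.1073, so q_2 = (-0.8257, -0.3176, -0.0212, 0.4658).
q_1·c_3 = (-0.4170)·2 + 0.2085·(-1) + (-0.6255)·4 + (-0.6255)·(-2) = -2.2937; q_2·c_3 = (-0.8257)·2 + (-0.3176)·(-1) + (-0.0212)·4 + 0.4658·(-2) = -2.3500.
u_3 = c_3 + 2.2937·q_1 + 2.3500·q_2 = (-0.8969, -1.2680, 2.5155, -2.3402).
‖u_3‖ = 3.7705, so q_3 = (-0.2379, -0.3363, 0.6671, -0.6207).
Qᵀb = (0.6255, -4.3613, -0.4812).
Back-substitute: x_3 = -0.4812/3.7705 = -0.1276.
x_2 = (-4.3613 + 2.3500·(-0.1276))/4.1073 = -1.1349.
x_1 = (0.6255 − 1.4596·(-1.1349) + 2.2937·(-0.1276))/4.7958 = 0.4148.

x = (0.4148, -1.1349, -0.1276)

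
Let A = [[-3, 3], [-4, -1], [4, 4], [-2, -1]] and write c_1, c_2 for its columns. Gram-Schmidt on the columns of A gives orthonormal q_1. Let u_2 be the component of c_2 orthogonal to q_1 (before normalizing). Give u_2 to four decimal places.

q_1 = c_1/‖c_1‖ = (-3, -4, 4, -2)/6.7082 = (-0.4472, -0.5963, 0.5963, -0.2981).
r_{12} = q_1·c_2 = 1.9379.
u_2 = c_2 − 1.9379·q_1 = (3.8667, 0.1556, 2.8444, -0.4222).

u_2 = (3.8667, 0.1556, 2.8444, -0.4222)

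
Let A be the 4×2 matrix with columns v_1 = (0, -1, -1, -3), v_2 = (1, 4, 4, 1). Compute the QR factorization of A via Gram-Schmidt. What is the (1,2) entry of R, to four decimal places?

e_1 = v_1/‖v_1‖ = (0, -1, -1, -3)/3.3166 = (0.0000, -0.3015, -0.3015, -0.9045).
r_{12} = e_1·v_2 = -3.3166.

r_{12} = -3.3166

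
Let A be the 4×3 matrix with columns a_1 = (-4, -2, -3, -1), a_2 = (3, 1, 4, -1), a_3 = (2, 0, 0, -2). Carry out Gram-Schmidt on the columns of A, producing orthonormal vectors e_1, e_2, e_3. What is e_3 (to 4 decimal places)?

e_1 = a_1/‖a_1‖ = (-4, -2, -3, -1)/5.4772 = (-0.7303, -0.3651, -0.5477, -0.1826).
r_{12} = e_1·a_2 = -4.5644.
u_2 = a_2 + 4.5644·e_1 = (-0.3333, -0.6667, 1.5000, -1.8333).
‖u_2‖ = 2.4833, so e_2 = (-0.1342, -0.2685, 0.6040, -0.7383).
r_{13} = e_1·a_3 = -1.0954; r_{23} = e_2·a_3 = 1.2081.
u_3 = a_3 + 1.0954·e_1 − 1.2081·e_2 = (1.3622, -0.0757, -1.3297, -1.3081).
‖u_3‖ = 2.3110, so e_3 = (0.5894, -0.0327, -0.5754, -0.5660).

e_3 = (0.5894, -0.0327, -0.5754, -0.5660)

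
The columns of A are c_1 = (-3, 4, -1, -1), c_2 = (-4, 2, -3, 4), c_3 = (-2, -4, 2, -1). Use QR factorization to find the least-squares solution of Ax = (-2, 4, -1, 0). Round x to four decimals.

c_1 = (-3, 4, -1, -1); ‖c_1‖ = 5.1962, so e_1 = (-0.5774, 0.7698, -0.1925, -0.1925).
e_1·c_2 = (-0.5774)·(-4) + 0.7698·2 + (-0.1925)·(-3) + (-0.1925)·4 = 3.6566.
u_2 = c_2 − 3.6566·e_1 = (-1.8889, -0.8148, -2.2963, 4.7037).
‖u_2‖ = 5.6240, so e_2 = (-0.3359, -0.1449, -0.4083, 0.8364).
e_1·c_3 = (-0.5774)·(-2) + 0.7698·(-4) + (-0.1925)·2 + (-0.1925)·(-1) = -2.1170; e_2·c_3 = (-0.3359)·(-2) + (-0.1449)·(-4) + (-0.4083)·2 + 0.8364·(-1) = -0.4017.
u_3 = c_3 + 2.1170·e_1 + 0.4017·e_2 = (-3.3571, -2.4286, 1.4286, -1.0714).
‖u_3‖ = 4.5119, so e_3 = (-0.7441, -0.5383, 0.3166, -0.2375).
Qᵀb = (4.4264, 0.5005, -0.9815).
Back-substitute: x_3 = -0.9815/4.5119 = -0.2175.
x_2 = (0.5005 + 0.4017·(-0.2175))/5.6240 = 0.0735.
x_1 = (4.4264 − 3.6566·0.0735 + 2.1170·(-0.2175))/5.1962 = 0.7115.

x = (0.7115, 0.0735, -0.2175)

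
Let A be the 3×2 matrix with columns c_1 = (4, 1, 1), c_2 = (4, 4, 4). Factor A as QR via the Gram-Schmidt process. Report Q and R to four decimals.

Q = [[0.9428, -0.3333], [0.2357, 0.6667], [0.2357, 0.6667]], R = [[4.2426, 5.6569], [0.0000, 4.0000]]

q_1 = c_1/‖c_1‖ = (4, 1, 1)/4.2426 = (0.9428, 0.2357, 0.2357).
r_{12} = q_1·c_2 = 5.6569.
u_2 = c_2 − 5.6569·q_1 = (-1.3333, 2.6667, 2.6667).
‖u_2‖ = 4.0000, so q_2 = (-0.3333, 0.6667, 0.6667).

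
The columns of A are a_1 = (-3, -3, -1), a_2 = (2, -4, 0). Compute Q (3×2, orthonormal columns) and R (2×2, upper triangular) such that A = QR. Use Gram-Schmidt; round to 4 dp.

Q = [[-0.6882, 0.6927], [-0.6882, -0.7174], [-0.2294, 0.0742]], R = [[4.3589, 1.3765], [0.0000, 4.2550]]

a_1 = (-3, -3, -1); ‖a_1‖ = 4.3589, so e_1 = (-0.6882, -0.6882, -0.2294).
e_1·a_2 = (-0.6882)·2 + (-0.6882)·(-4) + (-0.2294)·0 = 1.3765.
u_2 = a_2 − 1.3765·e_1 = (2.9474, -3.0526, 0.3158).
‖u_2‖ = 4.2550, so e_2 = (0.6927, -0.7174, 0.0742).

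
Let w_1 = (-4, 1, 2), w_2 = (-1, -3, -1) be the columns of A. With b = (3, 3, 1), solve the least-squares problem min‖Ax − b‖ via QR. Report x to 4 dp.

w_1 = (-4, 1, 2); ‖w_1‖ = 4.5826, so q_1 = (-0.8729, 0.2182, 0.4364).
q_1·w_2 = (-0.8729)·(-1) + 0.2182·(-3) + 0.4364·(-1) = -0.2182.
u_2 = w_2 + 0.2182·q_1 = (-1.1905, -2.9524, -0.9048).
‖u_2‖ = 3.3094, so q_2 = (-0.3597, -0.8921, -0.2734).
Qᵀb = (-1.5275, -4.0289).
Back-substitute: x_2 = -4.0289/3.3094 = -1.2174.
x_1 = (-1.5275 + 0.2182·(-1.2174))/4.5826 = -0.3913.

x = (-0.3913, -1.2174)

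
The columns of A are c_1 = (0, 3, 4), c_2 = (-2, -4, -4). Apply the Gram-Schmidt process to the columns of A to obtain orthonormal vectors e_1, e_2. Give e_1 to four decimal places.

e_1 = (0.0000, 0.6000, 0.8000)

e_1 = c_1/‖c_1‖ = (0, 3, 4)/5.0000 = (0.0000, 0.6000, 0.8000).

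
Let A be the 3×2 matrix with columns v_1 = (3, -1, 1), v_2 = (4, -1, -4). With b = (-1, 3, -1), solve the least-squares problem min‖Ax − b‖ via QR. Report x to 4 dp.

v_1 = (3, -1, 1); ‖v_1‖ = 3.3166, so e_1 = (0.9045, -0.3015, 0.3015).
e_1·v_2 = 0.9045·4 + (-0.3015)·(-1) + 0.3015·(-4) = 2.7136.
u_2 = v_2 − 2.7136·e_1 = (1.5455, -0.1818, -4.8182).
‖u_2‖ = 5.0632, so e_2 = (0.3052, -0.0359, -0.9516).
Qᵀb = (-2.1106, 0.5386).
Back-substitute: x_2 = 0.5386/5.0632 = 0.1064.
x_1 = (-2.1106 − 2.7136·0.1064)/3.3166 = -0.7234.

x = (-0.7234, 0.1064)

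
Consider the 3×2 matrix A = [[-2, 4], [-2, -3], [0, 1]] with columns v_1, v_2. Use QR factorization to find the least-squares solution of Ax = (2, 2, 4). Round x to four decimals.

v_1 = (-2, -2, 0); ‖v_1‖ = 2.8284, so e_1 = (-0.7071, -0.7071, 0.0000).
e_1·v_2 = (-0.7071)·4 + (-0.7071)·(-3) + 0.0000·1 = -0.7071.
u_2 = v_2 + 0.7071·e_1 = (3.5000, -3.5000, 1.0000).
‖u_2‖ = 5.0498, so e_2 = (0.6931, -0.6931, 0.1980).
Qᵀb = (-2.8284, 0.7921).
Back-substitute: x_2 = 0.7921/5.0498 = 0.1569.
x_1 = (-2.8284 + 0.7071·0.1569)/2.8284 = -0.9608.

x = (-0.9608, 0.1569)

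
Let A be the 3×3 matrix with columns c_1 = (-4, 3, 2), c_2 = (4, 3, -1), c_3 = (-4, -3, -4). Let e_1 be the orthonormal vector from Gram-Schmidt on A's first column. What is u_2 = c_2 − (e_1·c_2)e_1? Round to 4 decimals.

c_1 = (-4, 3, 2); ‖c_1‖ = 5.3852, so e_1 = (-0.7428, 0.5571, 0.3714).
e_1·c_2 = (-0.7428)·4 + 0.5571·3 + 0.3714·(-1) = -1.6713.
u_2 = c_2 + 1.6713·e_1 = (2.7586, 3.9310, -0.3793).

u_2 = (2.7586, 3.9310, -0.3793)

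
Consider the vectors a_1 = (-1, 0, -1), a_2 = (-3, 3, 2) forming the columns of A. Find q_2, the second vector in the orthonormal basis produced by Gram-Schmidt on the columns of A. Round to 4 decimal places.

q_1 = a_1/‖a_1‖ = (-1, 0, -1)/1.4142 = (-0.7071, 0.0000, -0.7071).
r_{12} = q_1·a_2 = 0.7071.
u_2 = a_2 − 0.7071·q_1 = (-2.5000, 3.0000, 2.5000).
‖u_2‖ = 4.6368, so q_2 = (-0.5392, 0.6470, 0.5392).

q_2 = (-0.5392, 0.6470, 0.5392)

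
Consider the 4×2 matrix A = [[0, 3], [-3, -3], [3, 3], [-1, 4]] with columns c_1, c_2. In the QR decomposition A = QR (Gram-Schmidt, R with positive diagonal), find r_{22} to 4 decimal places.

c_1 = (0, -3, 3, -1); ‖c_1‖ = 4.3589, so q_1 = (0.0000, -0.6882, 0.6882, -0.2294).
q_1·c_2 = 0.0000·3 + (-0.6882)·(-3) + 0.6882·3 + (-0.2294)·4 = 3.2118.
u_2 = c_2 − 3.2118·q_1 = (3.0000, -0.7895, 0.7895, 4.7368).
r_{22} = ‖u_2‖ = 5.7170.

r_{22} = 5.7170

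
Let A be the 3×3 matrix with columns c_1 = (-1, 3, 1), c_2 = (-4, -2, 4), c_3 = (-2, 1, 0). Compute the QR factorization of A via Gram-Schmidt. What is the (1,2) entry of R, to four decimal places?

q_1 = c_1/‖c_1‖ = (-1, 3, 1)/3.3166 = (-0.3015, 0.9045, 0.3015).
r_{12} = q_1·c_2 = 0.6030.

r_{12} = 0.6030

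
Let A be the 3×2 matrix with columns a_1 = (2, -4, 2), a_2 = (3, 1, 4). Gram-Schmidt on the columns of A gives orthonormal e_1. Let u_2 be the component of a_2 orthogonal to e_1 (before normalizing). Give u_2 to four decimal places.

a_1 = (2, -4, 2); ‖a_1‖ = 4.8990, so e_1 = (0.4082, -0.8165, 0.4082).
e_1·a_2 = 0.4082·3 + (-0.8165)·1 + 0.4082·4 = 2.0412.
u_2 = a_2 − 2.0412·e_1 = (2.1667, 2.6667, 3.1667).

u_2 = (2.1667, 2.6667, 3.1667)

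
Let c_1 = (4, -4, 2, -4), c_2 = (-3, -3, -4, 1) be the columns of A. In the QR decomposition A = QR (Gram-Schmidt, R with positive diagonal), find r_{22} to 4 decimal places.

r_{22} = 5.6772

c_1 = (4, -4, 2, -4); ‖c_1‖ = 7.2111, so e_1 = (0.5547, -0.5547, 0.2774, -0.5547).
e_1·c_2 = 0.5547·(-3) + (-0.5547)·(-3) + 0.2774·(-4) + (-0.5547)·1 = -1.6641.
u_2 = c_2 + 1.6641·e_1 = (-2.0769, -3.9231, -3.5385, 0.0769).
r_{22} = ‖u_2‖ = 5.6772.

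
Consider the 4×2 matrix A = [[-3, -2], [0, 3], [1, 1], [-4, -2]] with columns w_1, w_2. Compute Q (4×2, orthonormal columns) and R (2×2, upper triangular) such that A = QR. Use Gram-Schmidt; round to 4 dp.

Q = [[-0.5883, -0.0881], [0.0000, 0.9813], [0.1961, 0.1384], [-0.7845, 0.1006]], R = [[5.0990, 2.9417], [0.0000, 3.0571]]

q_1 = w_1/‖w_1‖ = (-3, 0, 1, -4)/5.0990 = (-0.5883, 0.0000, 0.1961, -0.7845).
r_{12} = q_1·w_2 = 2.9417.
u_2 = w_2 − 2.9417·q_1 = (-0.2692, 3.0000, 0.4231, 0.3077).
‖u_2‖ = 3.0571, so q_2 = (-0.0881, 0.9813, 0.1384, 0.1006).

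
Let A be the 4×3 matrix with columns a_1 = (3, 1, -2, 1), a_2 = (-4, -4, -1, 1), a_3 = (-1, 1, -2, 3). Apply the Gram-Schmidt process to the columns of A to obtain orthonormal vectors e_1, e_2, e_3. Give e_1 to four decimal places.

e_1 = (0.7746, 0.2582, -0.5164, 0.2582)

e_1 = a_1/‖a_1‖ = (3, 1, -2, 1)/3.8730 = (0.7746, 0.2582, -0.5164, 0.2582).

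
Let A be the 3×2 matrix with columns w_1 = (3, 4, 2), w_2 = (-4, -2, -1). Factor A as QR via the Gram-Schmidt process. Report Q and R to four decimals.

w_1 = (3, 4, 2); ‖w_1‖ = 5.3852, so e_1 = (0.5571, 0.7428, 0.3714).
e_1·w_2 = 0.5571·(-4) + 0.7428·(-2) + 0.3714·(-1) = -4.0853.
u_2 = w_2 + 4.0853·e_1 = (-1.7241, 1.0345, 0.5172).
‖u_2‖ = 2.0761, so e_2 = (-0.8305, 0.4983, 0.2491).

Q = [[0.5571, -0.8305], [0.7428, 0.4983], [0.3714, 0.2491]], R = [[5.3852, -4.0853], [0.0000, 2.0761]]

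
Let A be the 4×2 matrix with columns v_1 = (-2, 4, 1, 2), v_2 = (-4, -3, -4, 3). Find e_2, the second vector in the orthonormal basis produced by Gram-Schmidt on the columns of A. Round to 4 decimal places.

e_2 = (-0.5893, -0.3796, -0.5553, 0.4476)

v_1 = (-2, 4, 1, 2); ‖v_1‖ = 5.0000, so e_1 = (-0.4000, 0.8000, 0.2000, 0.4000).
e_1·v_2 = (-0.4000)·(-4) + 0.8000·(-3) + 0.2000·(-4) + 0.4000·3 = -0.4000.
u_2 = v_2 + 0.4000·e_1 = (-4.1600, -2.6800, -3.9200, 3.1600).
‖u_2‖ = 7.0597, so e_2 = (-0.5893, -0.3796, -0.5553, 0.4476).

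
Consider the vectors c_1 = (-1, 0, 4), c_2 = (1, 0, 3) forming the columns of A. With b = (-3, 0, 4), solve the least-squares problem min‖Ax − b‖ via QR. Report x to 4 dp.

c_1 = (-1, 0, 4); ‖c_1‖ = 4.1231, so e_1 = (-0.2425, 0.0000, 0.9701).
e_1·c_2 = (-0.2425)·1 + 0.0000·0 + 0.9701·3 = 2.6679.
u_2 = c_2 − 2.6679·e_1 = (1.6471, 0.0000, 0.4118).
‖u_2‖ = 1.6977, so e_2 = (0.9701, 0.0000, 0.2425).
Qᵀb = (4.6082, -1.9403).
Back-substitute: x_2 = -1.9403/1.6977 = -1.1429.
x_1 = (4.6082 − 2.6679·(-1.1429))/4.1231 = 1.8571.

x = (1.8571, -1.1429)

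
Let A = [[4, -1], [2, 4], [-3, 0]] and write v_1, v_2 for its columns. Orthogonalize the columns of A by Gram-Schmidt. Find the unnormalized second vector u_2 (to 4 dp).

v_1 = (4, 2, -3); ‖v_1‖ = 5.3852, so e_1 = (0.7428, 0.3714, -0.5571).
e_1·v_2 = 0.7428·(-1) + 0.3714·4 + (-0.5571)·0 = 0.7428.
u_2 = v_2 − 0.7428·e_1 = (-1.5517, 3.7241, 0.4138).

u_2 = (-1.5517, 3.7241, 0.4138)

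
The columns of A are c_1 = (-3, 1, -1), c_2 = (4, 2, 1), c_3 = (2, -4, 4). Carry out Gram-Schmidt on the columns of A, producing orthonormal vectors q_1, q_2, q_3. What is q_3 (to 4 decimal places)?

q_3 = (-0.2860, 0.0953, 0.9535)

c_1 = (-3, 1, -1); ‖c_1‖ = 3.3166, so q_1 = (-0.9045, 0.3015, -0.3015).
q_1·c_2 = (-0.9045)·4 + 0.3015·2 + (-0.3015)·1 = -3.3166.
u_2 = c_2 + 3.3166·q_1 = (1.0000, 3.0000, 0.0000).
‖u_2‖ = 3.1623, so q_2 = (0.3162, 0.9487, 0.0000).
q_1·c_3 = (-0.9045)·2 + 0.3015·(-4) + (-0.3015)·4 = -4.2212; q_2·c_3 = 0.3162·2 + 0.9487·(-4) + (0.0000)·4 = -3.1623.
u_3 = c_3 + 4.2212·q_1 + 3.1623·q_2 = (-0.8182, 0.2727, 2.7273).
‖u_3‖ = 2.8604, so q_3 = (-0.2860, 0.0953, 0.9535).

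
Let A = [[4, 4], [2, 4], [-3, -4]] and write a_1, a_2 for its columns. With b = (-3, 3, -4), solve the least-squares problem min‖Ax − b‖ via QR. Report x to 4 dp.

e_1 = a_1/‖a_1‖ = (4, 2, -3)/5.3852 = (0.7428, 0.3714, -0.5571).
r_{12} = e_1·a_2 = 6.6850.
u_2 = a_2 − 6.6850·e_1 = (-0.9655, 1.5172, -0.2759).
‖u_2‖ = 1.8194, so e_2 = (-0.5307, 0.8339, -0.1516).
Qᵀb = (1.1142, 4.7002).
Back-substitute: x_2 = 4.7002/1.8194 = 2.5833.
x_1 = (1.1142 − 6.6850·2.5833)/5.3852 = -3.0000.

x = (-3.0000, 2.5833)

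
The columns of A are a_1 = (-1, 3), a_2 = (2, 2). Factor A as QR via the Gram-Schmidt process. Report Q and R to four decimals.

e_1 = a_1/‖a_1‖ = (-1, 3)/3.1623 = (-0.3162, 0.9487).
r_{12} = e_1·a_2 = 1.2649.
u_2 = a_2 − 1.2649·e_1 = (2.4000, 0.8000).
‖u_2‖ = 2.5298, so e_2 = (0.9487, 0.3162).

Q = [[-0.3162, 0.9487], [0.9487, 0.3162]], R = [[3.1623, 1.2649], [0.0000, 2.5298]]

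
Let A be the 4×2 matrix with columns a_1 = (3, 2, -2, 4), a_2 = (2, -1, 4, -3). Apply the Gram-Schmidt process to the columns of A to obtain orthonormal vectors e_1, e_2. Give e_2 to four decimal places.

e_2 = (0.7325, -0.0064, 0.6425, -0.2249)

a_1 = (3, 2, -2, 4); ‖a_1‖ = 5.7446, so e_1 = (0.5222, 0.3482, -0.3482, 0.6963).
e_1·a_2 = 0.5222·2 + 0.3482·(-1) + (-0.3482)·4 + 0.6963·(-3) = -2.7852.
u_2 = a_2 + 2.7852·e_1 = (3.4545, -0.0303, 3.0303, -1.0606).
‖u_2‖ = 4.7162, so e_2 = (0.7325, -0.0064, 0.6425, -0.2249).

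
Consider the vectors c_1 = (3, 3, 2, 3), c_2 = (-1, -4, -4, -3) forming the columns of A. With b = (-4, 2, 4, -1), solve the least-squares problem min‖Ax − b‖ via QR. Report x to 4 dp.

c_1 = (3, 3, 2, 3); ‖c_1‖ = 5.5678, so e_1 = (0.5388, 0.5388, 0.3592, 0.5388).
e_1·c_2 = 0.5388·(-1) + 0.5388·(-4) + 0.3592·(-4) + 0.5388·(-3) = -5.7474.
u_2 = c_2 + 5.7474·e_1 = (2.0968, -0.9032, -1.9355, 0.0968).
‖u_2‖ = 2.9946, so e_2 = (0.7002, -0.3016, -0.6463, 0.0323).
Qᵀb = (-0.1796, -6.0216).
Back-substitute: x_2 = -6.0216/2.9946 = -2.0108.
x_1 = (-0.1796 + 5.7474·(-2.0108))/5.5678 = -2.1079.

x = (-2.1079, -2.0108)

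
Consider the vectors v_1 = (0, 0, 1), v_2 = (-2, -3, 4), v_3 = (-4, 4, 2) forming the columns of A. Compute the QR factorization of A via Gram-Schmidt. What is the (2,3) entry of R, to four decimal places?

r_{23} = -1.1094

v_1 = (0, 0, 1); ‖v_1‖ = 1.0000, so q_1 = (0.0000, 0.0000, 1.0000).
q_1·v_2 = 0.0000·(-2) + 0.0000·(-3) + 1.0000·4 = 4.0000.
u_2 = v_2 − 4.0000·q_1 = (-2.0000, -3.0000, 0.0000).
‖u_2‖ = 3.6056, so q_2 = (-0.5547, -0.8321, 0.0000).
r_{23} = q_2·v_3 = -1.1094.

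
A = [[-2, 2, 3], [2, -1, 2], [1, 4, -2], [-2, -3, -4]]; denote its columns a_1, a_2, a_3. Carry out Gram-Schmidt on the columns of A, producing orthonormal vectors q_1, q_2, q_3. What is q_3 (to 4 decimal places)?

q_3 = (0.5461, 0.3212, -0.5782, -0.5140)

a_1 = (-2, 2, 1, -2); ‖a_1‖ = 3.6056, so q_1 = (-0.5547, 0.5547, 0.2774, -0.5547).
q_1·a_2 = (-0.5547)·2 + 0.5547·(-1) + 0.2774·4 + (-0.5547)·(-3) = 1.1094.
u_2 = a_2 − 1.1094·q_1 = (2.6154, -1.6154, 3.6923, -2.3846).
‖u_2‖ = 5.3637, so q_2 = (0.4876, -0.3012, 0.6884, -0.4446).
q_1·a_3 = (-0.5547)·3 + 0.5547·2 + 0.2774·(-2) + (-0.5547)·(-4) = 1.1094; q_2·a_3 = 0.4876·3 + (-0.3012)·2 + 0.6884·(-2) + (-0.4446)·(-4) = 1.2620.
u_3 = a_3 − 1.1094·q_1 − 1.2620·q_2 = (3.0000, 1.7647, -3.1765, -2.8235).
‖u_3‖ = 5.4933, so q_3 = (0.5461, 0.3212, -0.5782, -0.5140).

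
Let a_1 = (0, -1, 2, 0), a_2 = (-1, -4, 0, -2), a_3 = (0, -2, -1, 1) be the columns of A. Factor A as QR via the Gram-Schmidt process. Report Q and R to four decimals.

Q = [[0.0000, -0.2370, 0.1690], [-0.4472, -0.7585, -0.4620], [0.8944, -0.3792, -0.2310], [0.0000, -0.4740, 0.8394]], R = [[2.2361, 1.7889, 0.0000], [0.0000, 4.2190, 1.4221], [0.0000, 0.0000, 1.9944]]

a_1 = (0, -1, 2, 0); ‖a_1‖ = 2.2361, so q_1 = (0.0000, -0.4472, 0.8944, 0.0000).
q_1·a_2 = 0.0000·(-1) + (-0.4472)·(-4) + 0.8944·0 + 0.0000·(-2) = 1.7889.
u_2 = a_2 − 1.7889·q_1 = (-1.0000, -3.2000, -1.6000, -2.0000).
‖u_2‖ = 4.2190, so q_2 = (-0.2370, -0.7585, -0.3792, -0.4740).
q_1·a_3 = 0.0000·0 + (-0.4472)·(-2) + 0.8944·(-1) + 0.0000·1 = 0.0000; q_2·a_3 = (-0.2370)·0 + (-0.7585)·(-2) + (-0.3792)·(-1) + (-0.4740)·1 = 1.4221.
u_3 = a_3 + 0.0000·q_1 − 1.4221·q_2 = (0.3371, -0.9213, -0.4607, 1.6742).
‖u_3‖ = 1.9944, so q_3 = (0.1690, -0.4620, -0.2310, 0.8394).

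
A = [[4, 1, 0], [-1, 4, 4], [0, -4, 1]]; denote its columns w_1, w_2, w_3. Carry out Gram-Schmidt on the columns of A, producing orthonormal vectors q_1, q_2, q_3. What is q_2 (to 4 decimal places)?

w_1 = (4, -1, 0); ‖w_1‖ = 4.1231, so q_1 = (0.9701, -0.2425, 0.0000).
q_1·w_2 = 0.9701·1 + (-0.2425)·4 + 0.0000·(-4) = 0.0000.
u_2 = w_2 + 0.0000·q_1 = (1.0000, 4.0000, -4.0000).
‖u_2‖ = 5.7446, so q_2 = (0.1741, 0.6963, -0.6963).

q_2 = (0.1741, 0.6963, -0.6963)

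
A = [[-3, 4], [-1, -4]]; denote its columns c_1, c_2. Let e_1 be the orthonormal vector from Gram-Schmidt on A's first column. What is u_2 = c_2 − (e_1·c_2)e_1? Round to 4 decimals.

e_1 = c_1/‖c_1‖ = (-3, -1)/3.1623 = (-0.9487, -0.3162).
r_{12} = e_1·c_2 = -2.5298.
u_2 = c_2 + 2.5298·e_1 = (1.6000, -4.8000).

u_2 = (1.6000, -4.8000)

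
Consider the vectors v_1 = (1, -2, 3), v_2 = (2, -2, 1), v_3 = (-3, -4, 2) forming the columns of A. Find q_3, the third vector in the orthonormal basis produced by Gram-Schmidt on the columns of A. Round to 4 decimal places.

v_1 = (1, -2, 3); ‖v_1‖ = 3.7417, so q_1 = (0.2673, -0.5345, 0.8018).
q_1·v_2 = 0.2673·2 + (-0.5345)·(-2) + 0.8018·1 = 2.4054.
u_2 = v_2 − 2.4054·q_1 = (1.3571, -0.7143, -0.9286).
‖u_2‖ = 1.7928, so q_2 = (0.7570, -0.3984, -0.5179).
q_1·v_3 = 0.2673·(-3) + (-0.5345)·(-4) + 0.8018·2 = 2.9399; q_2·v_3 = 0.7570·(-3) + (-0.3984)·(-4) + (-0.5179)·2 = -1.7132.
u_3 = v_3 − 2.9399·q_1 + 1.7132·q_2 = (-2.4889, -3.1111, -1.2444).
‖u_3‖ = 4.1740, so q_3 = (-0.5963, -0.7454, -0.2981).

q_3 = (-0.5963, -0.7454, -0.2981)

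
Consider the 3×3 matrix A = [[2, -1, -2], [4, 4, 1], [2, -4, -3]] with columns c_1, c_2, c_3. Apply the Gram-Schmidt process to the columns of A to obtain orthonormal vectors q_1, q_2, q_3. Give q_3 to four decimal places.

c_1 = (2, 4, 2); ‖c_1‖ = 4.8990, so q_1 = (0.4082, 0.8165, 0.4082).
q_1·c_2 = 0.4082·(-1) + 0.8165·4 + 0.4082·(-4) = 1.2247.
u_2 = c_2 − 1.2247·q_1 = (-1.5000, 3.0000, -4.5000).
‖u_2‖ = 5.6125, so q_2 = (-0.2673, 0.5345, -0.8018).
q_1·c_3 = 0.4082·(-2) + 0.8165·1 + 0.4082·(-3) = -1.2247; q_2·c_3 = (-0.2673)·(-2) + 0.5345·1 + (-0.8018)·(-3) = 3.4744.
u_3 = c_3 + 1.2247·q_1 − 3.4744·q_2 = (-0.5714, 0.1429, 0.2857).
‖u_3‖ = 0.6547, so q_3 = (-0.8729, 0.2182, 0.4364).

q_3 = (-0.8729, 0.2182, 0.4364)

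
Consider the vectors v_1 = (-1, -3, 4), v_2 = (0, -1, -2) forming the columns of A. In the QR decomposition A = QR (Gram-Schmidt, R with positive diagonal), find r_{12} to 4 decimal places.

r_{12} = -0.9806

v_1 = (-1, -3, 4); ‖v_1‖ = 5.0990, so e_1 = (-0.1961, -0.5883, 0.7845).
r_{12} = e_1·v_2 = -0.9806.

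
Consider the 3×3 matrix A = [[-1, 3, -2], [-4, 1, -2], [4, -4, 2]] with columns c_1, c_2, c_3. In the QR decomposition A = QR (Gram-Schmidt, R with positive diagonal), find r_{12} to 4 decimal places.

r_{12} = -4.0038

c_1 = (-1, -4, 4); ‖c_1‖ = 5.7446, so q_1 = (-0.1741, -0.6963, 0.6963).
r_{12} = q_1·c_2 = -4.0038.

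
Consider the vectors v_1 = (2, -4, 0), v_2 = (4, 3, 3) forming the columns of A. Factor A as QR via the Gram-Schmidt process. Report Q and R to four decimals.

Q = [[0.4472, 0.7636], [-0.8944, 0.3818], [0.0000, 0.5207]], R = [[4.4721, -0.8944], [0.0000, 5.7619]]

e_1 = v_1/‖v_1‖ = (2, -4, 0)/4.4721 = (0.4472, -0.8944, 0.0000).
r_{12} = e_1·v_2 = -0.8944.
u_2 = v_2 + 0.8944·e_1 = (4.4000, 2.2000, 3.0000).
‖u_2‖ = 5.7619, so e_2 = (0.7636, 0.3818, 0.5207).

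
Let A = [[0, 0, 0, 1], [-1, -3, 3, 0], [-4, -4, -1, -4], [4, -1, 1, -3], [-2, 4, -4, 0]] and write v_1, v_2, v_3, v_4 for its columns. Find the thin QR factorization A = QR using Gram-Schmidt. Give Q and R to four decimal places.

v_1 = (0, -1, -4, 4, -2); ‖v_1‖ = 6.0828, so e_1 = (0.0000, -0.1644, -0.6576, 0.6576, -0.3288).
e_1·v_2 = 0.0000·0 + (-0.1644)·(-3) + (-0.6576)·(-4) + 0.6576·(-1) + (-0.3288)·4 = 1.1508.
u_2 = v_2 − 1.1508·e_1 = (0.0000, -2.8108, -3.2432, -1.7568, 4.3784).
‖u_2‖ = 6.3777, so e_2 = (0.0000, -0.4407, -0.5085, -0.2755, 0.6865).
e_1·v_3 = 0.0000·0 + (-0.1644)·3 + (-0.6576)·(-1) + 0.6576·1 + (-0.3288)·(-4) = 2.1372; e_2·v_3 = 0.0000·0 + (-0.4407)·3 + (-0.5085)·(-1) + (-0.2755)·1 + 0.6865·(-4) = -3.8351.
u_3 = v_3 − 2.1372·e_1 + 3.8351·e_2 = (0.0000, 1.6611, -1.5449, -1.4618, -0.6645).
‖u_3‖ = 2.7793, so e_3 = (0.0000, 0.5977, -0.5559, -0.5260, -0.2391).
e_1·v_4 = 0.0000·1 + (-0.1644)·0 + (-0.6576)·(-4) + 0.6576·(-3) + (-0.3288)·0 = 0.6576; e_2·v_4 = 0.0000·1 + (-0.4407)·0 + (-0.5085)·(-4) + (-0.2755)·(-3) + 0.6865·0 = 2.8605; e_3·v_4 = 0.0000·1 + 0.5977·0 + (-0.5559)·(-4) + (-0.5260)·(-3) + (-0.2391)·0 = 3.8013.
u_4 = v_4 − 0.6576·e_1 − 2.8605·e_2 − 3.8013·e_3 = (1.0000, -0.9032, 0.0000, -0.6452, -0.8387).
‖u_4‖ = 1.7133, so e_4 = (0.5837, -0.5272, 0.0000, -0.3766, -0.4895).

Q = [[0.0000, 0.0000, 0.0000, 0.5837], [-0.1644, -0.4407, 0.5977, -0.5272], [-0.6576, -0.5085, -0.5559, 0.0000], [0.6576, -0.2755, -0.5260, -0.3766], [-0.3288, 0.6865, -0.2391, -0.4895]], R = [[6.0828, 1.1508, 2.1372, 0.6576], [0.0000, 6.3777, -3.8351, 2.8605], [0.0000, 0.0000, 2.7793, 3.8013], [0.0000, 0.0000, 0.0000, 1.7133]]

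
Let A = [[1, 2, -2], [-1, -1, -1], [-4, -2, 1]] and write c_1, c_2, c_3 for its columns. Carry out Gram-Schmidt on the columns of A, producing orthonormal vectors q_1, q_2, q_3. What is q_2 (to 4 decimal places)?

q_2 = (0.9203, -0.2577, 0.2945)

c_1 = (1, -1, -4); ‖c_1‖ = 4.2426, so q_1 = (0.2357, -0.2357, -0.9428).
q_1·c_2 = 0.2357·2 + (-0.2357)·(-1) + (-0.9428)·(-2) = 2.5927.
u_2 = c_2 − 2.5927·q_1 = (1.3889, -0.3889, 0.4444).
‖u_2‖ = 1.5092, so q_2 = (0.9203, -0.2577, 0.2945).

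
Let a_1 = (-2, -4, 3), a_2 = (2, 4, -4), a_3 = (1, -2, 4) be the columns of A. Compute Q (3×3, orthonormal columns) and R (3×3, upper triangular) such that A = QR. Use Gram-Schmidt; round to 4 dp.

Q = [[-0.3714, -0.2491, 0.8944], [-0.7428, -0.4983, -0.4472], [0.5571, -0.8305, 0.0000]], R = [[5.3852, -5.9423, 3.3425], [0.0000, 0.8305, -2.5744], [0.0000, 0.0000, 1.7889]]

a_1 = (-2, -4, 3); ‖a_1‖ = 5.3852, so e_1 = (-0.3714, -0.7428, 0.5571).
e_1·a_2 = (-0.3714)·2 + (-0.7428)·4 + 0.5571·(-4) = -5.9423.
u_2 = a_2 + 5.9423·e_1 = (-0.2069, -0.4138, -0.6897).
‖u_2‖ = 0.8305, so e_2 = (-0.2491, -0.4983, -0.8305).
e_1·a_3 = (-0.3714)·1 + (-0.7428)·(-2) + 0.5571·4 = 3.3425; e_2·a_3 = (-0.2491)·1 + (-0.4983)·(-2) + (-0.8305)·4 = -2.5744.
u_3 = a_3 − 3.3425·e_1 + 2.5744·e_2 = (1.6000, -0.8000, 0.0000).
‖u_3‖ = 1.7889, so e_3 = (0.8944, -0.4472, 0.0000).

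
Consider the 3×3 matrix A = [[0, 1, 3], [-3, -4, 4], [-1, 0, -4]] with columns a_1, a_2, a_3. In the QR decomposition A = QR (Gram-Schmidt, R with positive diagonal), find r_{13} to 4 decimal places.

q_1 = a_1/‖a_1‖ = (0, -3, -1)/3.1623 = (0.0000, -0.9487, -0.3162).
r_{13} = q_1·a_3 = -2.5298.

r_{13} = -2.5298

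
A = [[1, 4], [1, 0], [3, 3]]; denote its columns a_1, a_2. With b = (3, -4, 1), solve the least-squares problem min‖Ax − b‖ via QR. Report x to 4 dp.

x = (-1.3679, 1.3113)

e_1 = a_1/‖a_1‖ = (1, 1, 3)/3.3166 = (0.3015, 0.3015, 0.9045).
r_{12} = e_1·a_2 = 3.9196.
u_2 = a_2 − 3.9196·e_1 = (2.8182, -1.1818, -0.5455).
‖u_2‖ = 3.1042, so e_2 = (0.9078, -0.3807, -0.1757).
Qᵀb = (0.6030, 4.0707).
Back-substitute: x_2 = 4.0707/3.1042 = 1.3113.
x_1 = (0.6030 − 3.9196·1.3113)/3.3166 = -1.3679.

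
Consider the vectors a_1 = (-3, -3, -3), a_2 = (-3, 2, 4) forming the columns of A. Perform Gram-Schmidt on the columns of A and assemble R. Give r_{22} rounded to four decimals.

a_1 = (-3, -3, -3); ‖a_1‖ = 5.1962, so e_1 = (-0.5774, -0.5774, -0.5774).
e_1·a_2 = (-0.5774)·(-3) + (-0.5774)·2 + (-0.5774)·4 = -1.7321.
u_2 = a_2 + 1.7321·e_1 = (-4.0000, 1.0000, 3.0000).
r_{22} = ‖u_2‖ = 5.0990.

r_{22} = 5.0990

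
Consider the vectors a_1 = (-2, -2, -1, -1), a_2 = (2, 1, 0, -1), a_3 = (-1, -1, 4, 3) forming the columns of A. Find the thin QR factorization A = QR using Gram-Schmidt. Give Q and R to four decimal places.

a_1 = (-2, -2, -1, -1); ‖a_1‖ = 3.1623, so q_1 = (-0.6325, -0.6325, -0.3162, -0.3162).
q_1·a_2 = (-0.6325)·2 + (-0.6325)·1 + (-0.3162)·0 + (-0.3162)·(-1) = -1.5811.
u_2 = a_2 + 1.5811·q_1 = (1.0000, 0.0000, -0.5000, -1.5000).
‖u_2‖ = 1.8708, so q_2 = (0.5345, 0.0000, -0.2673, -0.8018).
q_1·a_3 = (-0.6325)·(-1) + (-0.6325)·(-1) + (-0.3162)·4 + (-0.3162)·3 = -0.9487; q_2·a_3 = 0.5345·(-1) + 0.0000·(-1) + (-0.2673)·4 + (-0.8018)·3 = -4.0089.
u_3 = a_3 + 0.9487·q_1 + 4.0089·q_2 = (0.5429, -1.6000, 2.6286, -0.5143).
‖u_3‖ = 3.1668, so q_3 = (0.1714, -0.5052, 0.8300, -0.1624).

Q = [[-0.6325, 0.5345, 0.1714], [-0.6325, 0.0000, -0.5052], [-0.3162, -0.2673, 0.8300], [-0.3162, -0.8018, -0.1624]], R = [[3.1623, -1.5811, -0.9487], [0.0000, 1.8708, -4.0089], [0.0000, 0.0000, 3.1668]]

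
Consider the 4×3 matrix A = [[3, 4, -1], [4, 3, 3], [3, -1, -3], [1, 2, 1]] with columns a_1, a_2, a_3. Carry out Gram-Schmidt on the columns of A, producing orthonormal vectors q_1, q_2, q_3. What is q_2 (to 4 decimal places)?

q_2 = (0.5258, 0.0963, -0.7702, 0.3481)

q_1 = a_1/‖a_1‖ = (3, 4, 3, 1)/5.9161 = (0.5071, 0.6761, 0.5071, 0.1690).
r_{12} = q_1·a_2 = 3.8877.
u_2 = a_2 − 3.8877·q_1 = (2.0286, 0.3714, -2.9714, 1.3429).
‖u_2‖ = 3.8582, so q_2 = (0.5258, 0.0963, -0.7702, 0.3481).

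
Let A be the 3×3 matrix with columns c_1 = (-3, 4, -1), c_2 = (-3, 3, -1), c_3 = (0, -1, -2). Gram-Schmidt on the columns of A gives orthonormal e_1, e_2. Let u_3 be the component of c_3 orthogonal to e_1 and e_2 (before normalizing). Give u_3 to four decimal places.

c_1 = (-3, 4, -1); ‖c_1‖ = 5.0990, so e_1 = (-0.5883, 0.7845, -0.1961).
e_1·c_2 = (-0.5883)·(-3) + 0.7845·3 + (-0.1961)·(-1) = 4.3146.
u_2 = c_2 − 4.3146·e_1 = (-0.4615, -0.3846, -0.1538).
‖u_2‖ = 0.6202, so e_2 = (-0.7442, -0.6202, -0.2481).
e_1·c_3 = (-0.5883)·0 + 0.7845·(-1) + (-0.1961)·(-2) = -0.3922; e_2·c_3 = (-0.7442)·0 + (-0.6202)·(-1) + (-0.2481)·(-2) = 1.1163.
u_3 = c_3 + 0.3922·e_1 − 1.1163·e_2 = (0.6000, 0.0000, -1.8000).

u_3 = (0.6000, 0.0000, -1.8000)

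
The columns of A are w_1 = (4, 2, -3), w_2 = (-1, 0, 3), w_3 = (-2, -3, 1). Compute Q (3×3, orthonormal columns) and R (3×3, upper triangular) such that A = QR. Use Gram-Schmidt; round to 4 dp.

Q = [[0.7428, 0.3883, 0.5455], [0.3714, 0.4389, -0.8182], [-0.5571, 0.8103, 0.1818]], R = [[5.3852, -2.4140, -3.1568], [0.0000, 2.0426, -1.2830], [0.0000, 0.0000, 1.5455]]

e_1 = w_1/‖w_1‖ = (4, 2, -3)/5.3852 = (0.7428, 0.3714, -0.5571).
r_{12} = e_1·w_2 = -2.4140.
u_2 = w_2 + 2.4140·e_1 = (0.7931, 0.8966, 1.6552).
‖u_2‖ = 2.0426, so e_2 = (0.3883, 0.4389, 0.8103).
r_{13} = e_1·w_3 = -3.1568; r_{23} = e_2·w_3 = -1.2830.
u_3 = w_3 + 3.1568·e_1 + 1.2830·e_2 = (0.8430, -1.2645, 0.2810).
‖u_3‖ = 1.5455, so e_3 = (0.5455, -0.8182, 0.1818).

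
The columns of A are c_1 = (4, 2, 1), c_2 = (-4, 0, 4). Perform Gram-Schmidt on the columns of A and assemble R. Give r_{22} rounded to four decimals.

r_{22} = 5.0143

c_1 = (4, 2, 1); ‖c_1‖ = 4.5826, so e_1 = (0.8729, 0.4364, 0.2182).
e_1·c_2 = 0.8729·(-4) + 0.4364·0 + 0.2182·4 = -2.6186.
u_2 = c_2 + 2.6186·e_1 = (-1.7143, 1.1429, 4.5714).
r_{22} = ‖u_2‖ = 5.0143.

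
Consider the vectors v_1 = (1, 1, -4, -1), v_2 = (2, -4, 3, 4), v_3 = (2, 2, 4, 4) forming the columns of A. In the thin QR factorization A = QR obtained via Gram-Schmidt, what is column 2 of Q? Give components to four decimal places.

q_2 = (0.5575, -0.5774, -0.1493, 0.5774)

q_1 = v_1/‖v_1‖ = (1, 1, -4, -1)/4.3589 = (0.2294, 0.2294, -0.9177, -0.2294).
r_{12} = q_1·v_2 = -4.1295.
u_2 = v_2 + 4.1295·q_1 = (2.9474, -3.0526, -0.7895, 3.0526).
‖u_2‖ = 5.2865, so q_2 = (0.5575, -0.5774, -0.1493, 0.5774).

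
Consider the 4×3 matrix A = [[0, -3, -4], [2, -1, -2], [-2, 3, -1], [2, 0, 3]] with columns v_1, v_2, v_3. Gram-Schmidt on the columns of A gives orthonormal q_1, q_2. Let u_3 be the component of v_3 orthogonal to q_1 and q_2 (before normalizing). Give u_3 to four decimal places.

u_3 = (-1.0000, -3.0000, -2.0000, 1.0000)

v_1 = (0, 2, -2, 2); ‖v_1‖ = 3.4641, so q_1 = (0.0000, 0.5774, -0.5774, 0.5774).
q_1·v_2 = 0.0000·(-3) + 0.5774·(-1) + (-0.5774)·3 + 0.5774·0 = -2.3094.
u_2 = v_2 + 2.3094·q_1 = (-3.0000, 0.3333, 1.6667, 1.3333).
‖u_2‖ = 3.6968, so q_2 = (-0.8115, 0.0902, 0.4508, 0.3607).
q_1·v_3 = 0.0000·(-4) + 0.5774·(-2) + (-0.5774)·(-1) + 0.5774·3 = 1.1547; q_2·v_3 = (-0.8115)·(-4) + 0.0902·(-2) + 0.4508·(-1) + 0.3607·3 = 3.6968.
u_3 = v_3 − 1.1547·q_1 − 3.6968·q_2 = (-1.0000, -3.0000, -2.0000, 1.0000).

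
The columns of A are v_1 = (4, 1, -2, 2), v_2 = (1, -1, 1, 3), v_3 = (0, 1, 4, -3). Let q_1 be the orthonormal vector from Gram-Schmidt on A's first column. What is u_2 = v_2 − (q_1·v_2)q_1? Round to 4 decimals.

q_1 = v_1/‖v_1‖ = (4, 1, -2, 2)/5.0000 = (0.8000, 0.2000, -0.4000, 0.4000).
r_{12} = q_1·v_2 = 1.4000.
u_2 = v_2 − 1.4000·q_1 = (-0.1200, -1.2800, 1.5600, 2.4400).

u_2 = (-0.1200, -1.2800, 1.5600, 2.4400)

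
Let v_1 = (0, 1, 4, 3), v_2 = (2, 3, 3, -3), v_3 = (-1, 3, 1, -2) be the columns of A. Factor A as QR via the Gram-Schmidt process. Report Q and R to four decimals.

Q = [[0.0000, 0.3675, -0.8059], [0.1961, 0.5089, 0.5804], [0.7845, 0.3816, -0.1014], [0.5883, -0.6785, -0.0583]], R = [[5.0990, 1.1767, 0.1961], [0.0000, 5.4420, 2.8977], [0.0000, 0.0000, 2.5622]]

v_1 = (0, 1, 4, 3); ‖v_1‖ = 5.0990, so e_1 = (0.0000, 0.1961, 0.7845, 0.5883).
e_1·v_2 = 0.0000·2 + 0.1961·3 + 0.7845·3 + 0.5883·(-3) = 1.1767.
u_2 = v_2 − 1.1767·e_1 = (2.0000, 2.7692, 2.0769, -3.6923).
‖u_2‖ = 5.4420, so e_2 = (0.3675, 0.5089, 0.3816, -0.6785).
e_1·v_3 = 0.0000·(-1) + 0.1961·3 + 0.7845·1 + 0.5883·(-2) = 0.1961; e_2·v_3 = 0.3675·(-1) + 0.5089·3 + 0.3816·1 + (-0.6785)·(-2) = 2.8977.
u_3 = v_3 − 0.1961·e_1 − 2.8977·e_2 = (-2.0649, 1.4870, -0.2597, -0.1494).
‖u_3‖ = 2.5622, so e_3 = (-0.8059, 0.5804, -0.1014, -0.0583).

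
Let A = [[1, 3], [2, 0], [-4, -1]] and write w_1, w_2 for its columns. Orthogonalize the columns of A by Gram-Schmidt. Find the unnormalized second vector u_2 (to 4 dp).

u_2 = (2.6667, -0.6667, 0.3333)

w_1 = (1, 2, -4); ‖w_1‖ = 4.5826, so e_1 = (0.2182, 0.4364, -0.8729).
e_1·w_2 = 0.2182·3 + 0.4364·0 + (-0.8729)·(-1) = 1.5275.
u_2 = w_2 − 1.5275·e_1 = (2.6667, -0.6667, 0.3333).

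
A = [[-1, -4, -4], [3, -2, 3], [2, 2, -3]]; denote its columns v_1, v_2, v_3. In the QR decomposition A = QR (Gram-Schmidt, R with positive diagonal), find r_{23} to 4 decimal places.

r_{23} = 0.6161

v_1 = (-1, 3, 2); ‖v_1‖ = 3.7417, so q_1 = (-0.2673, 0.8018, 0.5345).
q_1·v_2 = (-0.2673)·(-4) + 0.8018·(-2) + 0.5345·2 = 0.5345.
u_2 = v_2 − 0.5345·q_1 = (-3.8571, -2.4286, 1.7143).
‖u_2‖ = 4.8697, so q_2 = (-0.7921, -0.4987, 0.3520).
r_{23} = q_2·v_3 = 0.6161.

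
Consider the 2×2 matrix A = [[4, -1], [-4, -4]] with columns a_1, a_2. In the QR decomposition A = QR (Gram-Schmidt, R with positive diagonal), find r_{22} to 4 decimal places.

r_{22} = 3.5355

a_1 = (4, -4); ‖a_1‖ = 5.6569, so q_1 = (0.7071, -0.7071).
q_1·a_2 = 0.7071·(-1) + (-0.7071)·(-4) = 2.1213.
u_2 = a_2 − 2.1213·q_1 = (-2.5000, -2.5000).
r_{22} = ‖u_2‖ = 3.5355.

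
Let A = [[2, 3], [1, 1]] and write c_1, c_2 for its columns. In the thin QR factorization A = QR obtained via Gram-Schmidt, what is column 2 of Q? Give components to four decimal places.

q_2 = (0.4472, -0.8944)

c_1 = (2, 1); ‖c_1‖ = 2.2361, so q_1 = (0.8944, 0.4472).
q_1·c_2 = 0.8944·3 + 0.4472·1 = 3.1305.
u_2 = c_2 − 3.1305·q_1 = (0.2000, -0.4000).
‖u_2‖ = 0.4472, so q_2 = (0.4472, -0.8944).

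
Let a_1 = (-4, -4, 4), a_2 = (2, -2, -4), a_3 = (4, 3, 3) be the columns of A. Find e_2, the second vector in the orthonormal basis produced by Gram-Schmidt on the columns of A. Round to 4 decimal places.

e_2 = (0.1543, -0.7715, -0.6172)

a_1 = (-4, -4, 4); ‖a_1‖ = 6.9282, so e_1 = (-0.5774, -0.5774, 0.5774).
e_1·a_2 = (-0.5774)·2 + (-0.5774)·(-2) + 0.5774·(-4) = -2.3094.
u_2 = a_2 + 2.3094·e_1 = (0.6667, -3.3333, -2.6667).
‖u_2‖ = 4.3205, so e_2 = (0.1543, -0.7715, -0.6172).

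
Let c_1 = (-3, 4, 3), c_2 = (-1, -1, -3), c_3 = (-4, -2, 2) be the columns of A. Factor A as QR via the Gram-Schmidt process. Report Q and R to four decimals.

Q = [[-0.5145, -0.6631, -0.5437], [0.6860, 0.0622, -0.7249], [0.5145, -0.7460, 0.4229]], R = [[5.8310, -1.7150, 1.7150], [0.0000, 2.8388, 1.0361], [0.0000, 0.0000, 4.4705]]

c_1 = (-3, 4, 3); ‖c_1‖ = 5.8310, so e_1 = (-0.5145, 0.6860, 0.5145).
e_1·c_2 = (-0.5145)·(-1) + 0.6860·(-1) + 0.5145·(-3) = -1.7150.
u_2 = c_2 + 1.7150·e_1 = (-1.8824, 0.1765, -2.1176).
‖u_2‖ = 2.8388, so e_2 = (-0.6631, 0.0622, -0.7460).
e_1·c_3 = (-0.5145)·(-4) + 0.6860·(-2) + 0.5145·2 = 1.7150; e_2·c_3 = (-0.6631)·(-4) + 0.0622·(-2) + (-0.7460)·2 = 1.0361.
u_3 = c_3 − 1.7150·e_1 − 1.0361·e_2 = (-2.4307, -3.2409, 1.8905).
‖u_3‖ = 4.4705, so e_3 = (-0.5437, -0.7249, 0.4229).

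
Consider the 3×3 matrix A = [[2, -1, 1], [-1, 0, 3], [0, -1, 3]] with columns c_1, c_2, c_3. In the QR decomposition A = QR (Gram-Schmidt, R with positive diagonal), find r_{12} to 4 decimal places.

c_1 = (2, -1, 0); ‖c_1‖ = 2.2361, so e_1 = (0.8944, -0.4472, 0.0000).
r_{12} = e_1·c_2 = -0.8944.

r_{12} = -0.8944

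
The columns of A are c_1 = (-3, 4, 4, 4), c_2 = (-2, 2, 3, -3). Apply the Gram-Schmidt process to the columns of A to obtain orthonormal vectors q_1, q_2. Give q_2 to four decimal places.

q_1 = c_1/‖c_1‖ = (-3, 4, 4, 4)/7.5498 = (-0.3974, 0.5298, 0.5298, 0.5298).
r_{12} = q_1·c_2 = 1.8543.
u_2 = c_2 − 1.8543·q_1 = (-1.2632, 1.0175, 2.0175, -3.9825).
‖u_2‖ = 4.7499, so q_2 = (-0.2659, 0.2142, 0.4248, -0.8384).

q_2 = (-0.2659, 0.2142, 0.4248, -0.8384)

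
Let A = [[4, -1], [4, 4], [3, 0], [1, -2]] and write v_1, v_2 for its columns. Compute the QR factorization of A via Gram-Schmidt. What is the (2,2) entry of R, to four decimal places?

r_{22} = 4.3150

v_1 = (4, 4, 3, 1); ‖v_1‖ = 6.4807, so q_1 = (0.6172, 0.6172, 0.4629, 0.1543).
q_1·v_2 = 0.6172·(-1) + 0.6172·4 + 0.4629·0 + 0.1543·(-2) = 1.5430.
u_2 = v_2 − 1.5430·q_1 = (-1.9524, 3.0476, -0.7143, -2.2381).
r_{22} = ‖u_2‖ = 4.3150.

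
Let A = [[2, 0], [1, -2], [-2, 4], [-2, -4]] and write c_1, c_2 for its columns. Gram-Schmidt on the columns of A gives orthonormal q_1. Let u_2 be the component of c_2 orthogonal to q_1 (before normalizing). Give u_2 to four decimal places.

c_1 = (2, 1, -2, -2); ‖c_1‖ = 3.6056, so q_1 = (0.5547, 0.2774, -0.5547, -0.5547).
q_1·c_2 = 0.5547·0 + 0.2774·(-2) + (-0.5547)·4 + (-0.5547)·(-4) = -0.5547.
u_2 = c_2 + 0.5547·q_1 = (0.3077, -1.8462, 3.6923, -4.3077).

u_2 = (0.3077, -1.8462, 3.6923, -4.3077)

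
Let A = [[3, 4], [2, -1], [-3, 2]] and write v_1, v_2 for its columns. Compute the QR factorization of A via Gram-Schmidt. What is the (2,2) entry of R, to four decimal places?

r_{22} = 4.5025

v_1 = (3, 2, -3); ‖v_1‖ = 4.6904, so e_1 = (0.6396, 0.4264, -0.6396).
e_1·v_2 = 0.6396·4 + 0.4264·(-1) + (-0.6396)·2 = 0.8528.
u_2 = v_2 − 0.8528·e_1 = (3.4545, -1.3636, 2.5455).
r_{22} = ‖u_2‖ = 4.5025.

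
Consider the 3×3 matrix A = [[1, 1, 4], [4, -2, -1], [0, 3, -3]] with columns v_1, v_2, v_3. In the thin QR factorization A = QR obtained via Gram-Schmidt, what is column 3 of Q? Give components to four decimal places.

v_1 = (1, 4, 0); ‖v_1‖ = 4.1231, so q_1 = (0.2425, 0.9701, 0.0000).
q_1·v_2 = 0.2425·1 + 0.9701·(-2) + 0.0000·3 = -1.6977.
u_2 = v_2 + 1.6977·q_1 = (1.4118, -0.3529, 3.0000).
‖u_2‖ = 3.3343, so q_2 = (0.4234, -0.1059, 0.8997).
q_1·v_3 = 0.2425·4 + 0.9701·(-1) + 0.0000·(-3) = 0.0000; q_2·v_3 = 0.4234·4 + (-0.1059)·(-1) + 0.8997·(-3) = -0.8997.
u_3 = v_3 + 0.0000·q_1 + 0.8997·q_2 = (4.3810, -1.0952, -2.1905).
‖u_3‖ = 5.0190, so q_3 = (0.8729, -0.2182, -0.4364).

q_3 = (0.8729, -0.2182, -0.4364)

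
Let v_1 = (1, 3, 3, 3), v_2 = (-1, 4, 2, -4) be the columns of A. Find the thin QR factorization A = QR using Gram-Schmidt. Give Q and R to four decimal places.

v_1 = (1, 3, 3, 3); ‖v_1‖ = 5.2915, so e_1 = (0.1890, 0.5669, 0.5669, 0.5669).
e_1·v_2 = 0.1890·(-1) + 0.5669·4 + 0.5669·2 + 0.5669·(-4) = 0.9449.
u_2 = v_2 − 0.9449·e_1 = (-1.1786, 3.4643, 1.4643, -4.5357).
‖u_2‖ = 6.0089, so e_2 = (-0.1961, 0.5765, 0.2437, -0.7548).

Q = [[0.1890, -0.1961], [0.5669, 0.5765], [0.5669, 0.2437], [0.5669, -0.7548]], R = [[5.2915, 0.9449], [0.0000, 6.0089]]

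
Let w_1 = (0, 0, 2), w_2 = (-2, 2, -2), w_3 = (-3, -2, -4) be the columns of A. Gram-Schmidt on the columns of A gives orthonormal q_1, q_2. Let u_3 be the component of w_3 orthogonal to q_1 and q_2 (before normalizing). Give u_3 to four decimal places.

u_3 = (-2.5000, -2.5000, 0.0000)

w_1 = (0, 0, 2); ‖w_1‖ = 2.0000, so q_1 = (0.0000, 0.0000, 1.0000).
q_1·w_2 = 0.0000·(-2) + 0.0000·2 + 1.0000·(-2) = -2.0000.
u_2 = w_2 + 2.0000·q_1 = (-2.0000, 2.0000, 0.0000).
‖u_2‖ = 2.8284, so q_2 = (-0.7071, 0.7071, 0.0000).
q_1·w_3 = 0.0000·(-3) + 0.0000·(-2) + 1.0000·(-4) = -4.0000; q_2·w_3 = (-0.7071)·(-3) + 0.7071·(-2) + 0.0000·(-4) = 0.7071.
u_3 = w_3 + 4.0000·q_1 − 0.7071·q_2 = (-2.5000, -2.5000, 0.0000).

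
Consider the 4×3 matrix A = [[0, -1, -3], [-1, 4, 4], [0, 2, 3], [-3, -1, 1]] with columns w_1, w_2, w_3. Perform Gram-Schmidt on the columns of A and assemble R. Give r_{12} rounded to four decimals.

r_{12} = -0.3162

q_1 = w_1/‖w_1‖ = (0, -1, 0, -3)/3.1623 = (0.0000, -0.3162, 0.0000, -0.9487).
r_{12} = q_1·w_2 = -0.3162.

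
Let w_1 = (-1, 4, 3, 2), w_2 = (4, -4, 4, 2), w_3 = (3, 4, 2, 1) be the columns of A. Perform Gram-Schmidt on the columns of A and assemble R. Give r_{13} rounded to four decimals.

r_{13} = 3.8341

w_1 = (-1, 4, 3, 2); ‖w_1‖ = 5.4772, so e_1 = (-0.1826, 0.7303, 0.5477, 0.3651).
r_{13} = e_1·w_3 = 3.8341.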